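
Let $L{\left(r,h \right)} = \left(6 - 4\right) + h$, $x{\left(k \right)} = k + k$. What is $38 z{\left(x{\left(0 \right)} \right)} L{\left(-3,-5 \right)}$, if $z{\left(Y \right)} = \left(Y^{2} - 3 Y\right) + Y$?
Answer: $0$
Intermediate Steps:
$x{\left(k \right)} = 2 k$
$L{\left(r,h \right)} = 2 + h$
$z{\left(Y \right)} = Y^{2} - 2 Y$
$38 z{\left(x{\left(0 \right)} \right)} L{\left(-3,-5 \right)} = 38 \cdot 2 \cdot 0 \left(-2 + 2 \cdot 0\right) \left(2 - 5\right) = 38 \cdot 0 \left(-2 + 0\right) \left(-3\right) = 38 \cdot 0 \left(-2\right) \left(-3\right) = 38 \cdot 0 \left(-3\right) = 0 \left(-3\right) = 0$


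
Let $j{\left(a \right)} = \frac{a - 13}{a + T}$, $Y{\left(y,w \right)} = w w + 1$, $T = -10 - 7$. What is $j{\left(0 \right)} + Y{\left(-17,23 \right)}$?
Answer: $\frac{9023}{17} \approx 530.76$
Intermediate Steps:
$T = -17$
$Y{\left(y,w \right)} = 1 + w^{2}$ ($Y{\left(y,w \right)} = w^{2} + 1 = 1 + w^{2}$)
$j{\left(a \right)} = \frac{-13 + a}{-17 + a}$ ($j{\left(a \right)} = \frac{a - 13}{a - 17} = \frac{-13 + a}{-17 + a}$)
$j{\left(0 \right)} + Y{\left(-17,23 \right)} = \frac{-13 + 0}{-17 + 0} + \left(1 + 23^{2}\right) = \frac{1}{-17} \left(-13\right) + \left(1 + 529\right) = \left(- \frac{1}{17}\right) \left(-13\right) + 530 = \frac{13}{17} + 530 = \frac{9023}{17}$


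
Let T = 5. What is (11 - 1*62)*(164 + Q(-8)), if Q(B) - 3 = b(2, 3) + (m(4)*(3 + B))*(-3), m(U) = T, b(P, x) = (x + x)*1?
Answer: -12648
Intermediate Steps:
b(P, x) = 2*x (b(P, x) = (2*x)*1 = 2*x)
m(U) = 5
Q(B) = -36 - 15*B (Q(B) = 3 + (2*3 + (5*(3 + B))*(-3)) = 3 + (6 + (15 + 5*B)*(-3)) = 3 + (6 + (-45 - 15*B)) = 3 + (-39 - 15*B) = -36 - 15*B)
(11 - 1*62)*(164 + Q(-8)) = (11 - 1*62)*(164 + (-36 - 15*(-8))) = (11 - 62)*(164 + (-36 + 120)) = -51*(164 + 84) = -51*248 = -12648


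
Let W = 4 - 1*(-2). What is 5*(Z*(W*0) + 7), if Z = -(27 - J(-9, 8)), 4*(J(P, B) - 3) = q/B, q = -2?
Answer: 35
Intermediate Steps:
J(P, B) = 3 - 1/(2*B) (J(P, B) = 3 + (-2/B)/4 = 3 - 1/(2*B))
W = 6 (W = 4 + 2 = 6)
Z = -385/16 (Z = -(27 - (3 - ½/8)) = -(27 - (3 - ½*⅛)) = -(27 - (3 - 1/16)) = -(27 - 1*47/16) = -(27 - 47/16) = -1*385/16 = -385/16 ≈ -24.063)
5*(Z*(W*0) + 7) = 5*(-1155*0/8 + 7) = 5*(-385/16*0 + 7) = 5*(0 + 7) = 5*7 = 35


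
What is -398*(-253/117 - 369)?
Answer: 17283548/117 ≈ 1.4772e+5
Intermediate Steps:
-398*(-253/117 - 369) = -398*(-43426/117) = 17283548/117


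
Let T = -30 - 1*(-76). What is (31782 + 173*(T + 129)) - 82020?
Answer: -19963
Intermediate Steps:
T = 46 (T = -30 + 76 = 46)
(31782 + 173*(T + 129)) - 82020 = (31782 + 173*(46 + 129)) - 82020 = (31782 + 173*175) - 82020 = (31782 + 30275) - 82020 = 62057 - 82020 = -19963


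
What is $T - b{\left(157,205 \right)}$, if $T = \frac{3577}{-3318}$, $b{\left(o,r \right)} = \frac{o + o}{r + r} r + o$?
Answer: $- \frac{149347}{474} \approx -315.08$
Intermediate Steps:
$b{\left(o,r \right)} = 2 o$ ($b{\left(o,r \right)} = \frac{2 o}{2 r} r + o = 2 o \frac{1}{2 r} r + o = \frac{o}{r} r + o = o + o = 2 o$)
$T = - \frac{511}{474}$ ($T = 3577 \left(- \frac{1}{3318}\right) = - \frac{511}{474} \approx -1.0781$)
$T - b{\left(157,205 \right)} = - \frac{511}{474} - 2 \cdot 157 = - \frac{511}{474} - 314 = - \frac{149347}{474}$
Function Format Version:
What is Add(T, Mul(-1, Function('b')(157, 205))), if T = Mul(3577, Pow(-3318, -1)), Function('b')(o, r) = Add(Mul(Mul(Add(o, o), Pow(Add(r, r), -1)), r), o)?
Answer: Rational(-149347, 474) ≈ -315.08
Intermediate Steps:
Function('b')(o, r) = Mul(2, o) (Function('b')(o, r) = Add(Mul(Mul(Mul(2, o), Pow(Mul(2, r), -1)), r), o) = Add(Mul(Mul(Mul(2, o), Mul(Rational(1, 2), Pow(r, -1))), r), o) = Add(Mul(Mul(o, Pow(r, -1)), r), o) = Add(o, o) = Mul(2, o))
T = Rational(-511, 474) (T = Mul(3577, Rational(-1, 3318)) = Rational(-511, 474) ≈ -1.0781)
Add(T, Mul(-1, Function('b')(157, 205))) = Add(Rational(-511, 474), Mul(-1, Mul(2, 157))) = Add(Rational(-511, 474), Mul(-1, 314)) = Add(Rational(-511, 474), -314) = Rational(-149347, 474)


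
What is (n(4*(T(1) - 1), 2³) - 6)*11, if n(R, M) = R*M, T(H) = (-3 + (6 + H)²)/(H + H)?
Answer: 7678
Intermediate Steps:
T(H) = (-3 + (6 + H)²)/(2*H) (T(H) = (-3 + (6 + H)²)/((2*H)) = (-3 + (6 + H)²)*(1/(2*H)) = (-3 + (6 + H)²)/(2*H))
n(R, M) = M*R
(n(4*(T(1) - 1), 2³) - 6)*11 = (2³*(4*((½)*(-3 + (6 + 1)²)/1 - 1)) - 6)*11 = (8*(4*((½)*1*(-3 + 7²) - 1)) - 6)*11 = (8*(4*((½)*1*(-3 + 49) - 1)) - 6)*11 = (8*(4*((½)*1*46 - 1)) - 6)*11 = (8*(4*(23 - 1)) - 6)*11 = (8*(4*22) - 6)*11 = (8*88 - 6)*11 = (704 - 6)*11 = 698*11 = 7678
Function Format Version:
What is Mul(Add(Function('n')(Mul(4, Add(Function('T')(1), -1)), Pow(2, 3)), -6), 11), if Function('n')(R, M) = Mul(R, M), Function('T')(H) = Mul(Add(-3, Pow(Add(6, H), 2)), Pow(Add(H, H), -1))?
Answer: 7678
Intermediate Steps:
Function('T')(H) = Mul(Rational(1, 2), Pow(H, -1), Add(-3, Pow(Add(6, H), 2))) (Function('T')(H) = Mul(Add(-3, Pow(Add(6, H), 2)), Pow(Mul(2, H), -1)) = Mul(Add(-3, Pow(Add(6, H), 2)), Mul(Rational(1, 2), Pow(H, -1))) = Mul(Rational(1, 2), Pow(H, -1), Add(-3, Pow(Add(6, H), 2))))
Function('n')(R, M) = Mul(M, R)
Mul(Add(Function('n')(Mul(4, Add(Function('T')(1), -1)), Pow(2, 3)), -6), 11) = Mul(Add(Mul(Pow(2, 3), Mul(4, Add(Mul(Rational(1, 2), Pow(1, -1), Add(-3, Pow(Add(6, 1), 2))), -1))), -6), 11) = Mul(Add(Mul(8, Mul(4, Add(Mul(Rational(1, 2), 1, Add(-3, Pow(7, 2))), -1))), -6), 11) = Mul(Add(Mul(8, Mul(4, Add(Mul(Rational(1, 2), 1, Add(-3, 49)), -1))), -6), 11) = Mul(Add(Mul(8, Mul(4, Add(Mul(Rational(1, 2), 1, 46), -1))), -6), 11) = Mul(Add(Mul(8, Mul(4, Add(23, -1))), -6), 11) = Mul(Add(Mul(8, Mul(4, 22)), -6), 11) = Mul(Add(Mul(8, 88), -6), 11) = Mul(Add(704, -6), 11) = Mul(698, 11) = 7678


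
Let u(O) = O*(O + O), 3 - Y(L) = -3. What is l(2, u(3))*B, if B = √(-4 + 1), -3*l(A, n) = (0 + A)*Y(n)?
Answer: -4*I*√3 ≈ -6.9282*I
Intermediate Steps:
Y(L) = 6 (Y(L) = 3 - 1*(-3) = 3 + 3 = 6)
u(O) = 2*O² (u(O) = O*(2*O) = 2*O²)
l(A, n) = -2*A (l(A, n) = -(0 + A)*6/3 = -A*6/3 = -2*A)
B = I*√3 (B = √(-3) = I*√3 ≈ 1.732*I)
l(2, u(3))*B = (-2*2)*(I*√3) = -4*I*√3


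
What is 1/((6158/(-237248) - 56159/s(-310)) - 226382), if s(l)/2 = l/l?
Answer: -118624/30185244055 ≈ -3.9299e-6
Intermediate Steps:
s(l) = 2 (s(l) = 2*(l/l) = 2*1 = 2)
1/((6158/(-237248) - 56159/s(-310)) - 226382) = 1/((6158/(-237248) - 56159/2) - 226382) = 1/((6158*(-1/237248) - 56159*½) - 226382) = 1/((-3079/118624 - 56159/2) - 226382) = 1/(-3330905687/118624 - 226382) = 1/(-30185244055/118624) = -118624/30185244055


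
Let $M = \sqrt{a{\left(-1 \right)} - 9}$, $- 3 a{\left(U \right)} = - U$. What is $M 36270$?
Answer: $24180 i \sqrt{21} \approx 1.1081 \cdot 10^{5} i$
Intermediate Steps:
$a{\left(U \right)} = \frac{U}{3}$ ($a{\left(U \right)} = - \frac{\left(-1\right) U}{3} = \frac{U}{3}$)
$M = \frac{2 i \sqrt{21}}{3}$ ($M = \sqrt{\frac{1}{3} \left(-1\right) - 9} = \sqrt{- \frac{1}{3} - 9} = \sqrt{- \frac{28}{3}} = \frac{2 i \sqrt{21}}{3} \approx 3.055 i$)
$M 36270 = \frac{2 i \sqrt{21}}{3} \cdot 36270 = 24180 i \sqrt{21}$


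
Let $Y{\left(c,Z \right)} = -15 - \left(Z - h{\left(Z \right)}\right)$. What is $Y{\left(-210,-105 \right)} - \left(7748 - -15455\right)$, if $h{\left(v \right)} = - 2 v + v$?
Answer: $-23008$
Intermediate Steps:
$h{\left(v \right)} = - v$
$Y{\left(c,Z \right)} = -15 - 2 Z$
$Y{\left(-210,-105 \right)} - \left(7748 - -15455\right) = \left(-15 - -210\right) - \left(7748 - -15455\right) = \left(-15 + 210\right) - \left(7748 + 15455\right) = 195 - 23203 = -23008$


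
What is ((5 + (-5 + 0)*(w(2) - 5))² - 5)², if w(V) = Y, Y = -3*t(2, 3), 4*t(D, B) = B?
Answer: 736851025/256 ≈ 2.8783e+6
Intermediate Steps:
t(D, B) = B/4
Y = -9/4 (Y = -3*3/4 = -3*¾ = -9/4 ≈ -2.2500)
w(V) = -9/4
((5 + (-5 + 0)*(w(2) - 5))² - 5)² = ((5 + (-5 + 0)*(-9/4 - 5))² - 5)² = ((5 - 5*(-29/4))² - 5)² = ((5 + 145/4)² - 5)² = ((165/4)² - 5)² = (27225/16 - 5)² = (27145/16)² = 736851025/256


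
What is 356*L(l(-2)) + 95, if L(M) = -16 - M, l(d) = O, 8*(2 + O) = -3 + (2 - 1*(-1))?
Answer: -4889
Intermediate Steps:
O = -2 (O = -2 + (-3 + (2 - 1*(-1)))/8 = -2 + (-3 + (2 + 1))/8 = -2 + (-3 + 3)/8 = -2 + (1/8)*0 = -2 + 0 = -2)
l(d) = -2
356*L(l(-2)) + 95 = 356*(-16 - 1*(-2)) + 95 = 356*(-16 + 2) + 95 = 356*(-14) + 95 = -4984 + 95 = -4889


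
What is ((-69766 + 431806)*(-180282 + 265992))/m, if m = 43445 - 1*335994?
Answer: -31030448400/292549 ≈ -1.0607e+5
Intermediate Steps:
m = -292549 (m = 43445 - 335994 = -292549)
((-69766 + 431806)*(-180282 + 265992))/m = ((-69766 + 431806)*(-180282 + 265992))/(-292549) = (362040*85710)*(-1/292549) = 31030448400*(-1/292549) = -31030448400/292549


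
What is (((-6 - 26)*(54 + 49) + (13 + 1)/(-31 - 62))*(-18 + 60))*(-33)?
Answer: 141622404/31 ≈ 4.5685e+6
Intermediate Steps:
(((-6 - 26)*(54 + 49) + (13 + 1)/(-31 - 62))*(-18 + 60))*(-33) = ((-32*103 + 14/(-93))*42)*(-33) = ((-3296 + 14*(-1/93))*42)*(-33) = ((-3296 - 14/93)*42)*(-33) = -306542/93*42*(-33) = -4291588/31*(-33) = 141622404/31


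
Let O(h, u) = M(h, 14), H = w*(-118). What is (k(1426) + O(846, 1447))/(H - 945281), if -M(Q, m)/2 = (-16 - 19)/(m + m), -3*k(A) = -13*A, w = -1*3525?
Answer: -37091/3175986 ≈ -0.011679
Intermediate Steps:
w = -3525
k(A) = 13*A/3 (k(A) = -(-13)*A/3 = 13*A/3)
M(Q, m) = 35/m (M(Q, m) = -2*(-16 - 19)/(m + m) = -(-70)/(2*m) = -(-70)*1/(2*m) = -(-35)/m = 35/m)
H = 415950 (H = -3525*(-118) = 415950)
O(h, u) = 5/2 (O(h, u) = 35/14 = 35*(1/14) = 5/2)
(k(1426) + O(846, 1447))/(H - 945281) = ((13/3)*1426 + 5/2)/(415950 - 945281) = (18538/3 + 5/2)/(-529331) = (37091/6)*(-1/529331) = -37091/3175986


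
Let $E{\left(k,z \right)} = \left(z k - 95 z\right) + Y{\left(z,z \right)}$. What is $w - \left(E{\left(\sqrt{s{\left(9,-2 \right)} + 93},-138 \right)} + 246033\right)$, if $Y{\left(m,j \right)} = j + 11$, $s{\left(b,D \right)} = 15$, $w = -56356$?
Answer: $-315372 + 828 \sqrt{3} \approx -3.1394 \cdot 10^{5}$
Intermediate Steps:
$Y{\left(m,j \right)} = 11 + j$
$E{\left(k,z \right)} = 11 - 94 z + k z$ ($E{\left(k,z \right)} = \left(z k - 95 z\right) + \left(11 + z\right) = \left(k z - 95 z\right) + \left(11 + z\right) = \left(- 95 z + k z\right) + \left(11 + z\right) = 11 - 94 z + k z$)
$w - \left(E{\left(\sqrt{s{\left(9,-2 \right)} + 93},-138 \right)} + 246033\right) = -56356 - \left(\left(11 - -12972 + \sqrt{15 + 93} \left(-138\right)\right) + 246033\right) = -56356 - \left(\left(11 + 12972 + \sqrt{108} \left(-138\right)\right) + 246033\right) = -56356 - \left(\left(11 + 12972 + 6 \sqrt{3} \left(-138\right)\right) + 246033\right) = -56356 - \left(\left(11 + 12972 - 828 \sqrt{3}\right) + 246033\right) = -56356 - \left(\left(12983 - 828 \sqrt{3}\right) + 246033\right) = -56356 - \left(259016 - 828 \sqrt{3}\right) = -315372 + 828 \sqrt{3}$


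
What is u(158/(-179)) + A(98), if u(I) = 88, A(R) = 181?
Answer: 269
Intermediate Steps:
u(158/(-179)) + A(98) = 88 + 181 = 269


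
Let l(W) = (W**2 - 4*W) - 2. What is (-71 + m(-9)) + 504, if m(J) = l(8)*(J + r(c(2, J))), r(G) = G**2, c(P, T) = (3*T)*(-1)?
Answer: 22033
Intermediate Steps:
c(P, T) = -3*T
l(W) = -2 + W**2 - 4*W
m(J) = 30*J + 270*J**2 (m(J) = (-2 + 8**2 - 4*8)*(J + (-3*J)**2) = (-2 + 64 - 32)*(J + 9*J**2) = 30*(J + 9*J**2) = 30*J + 270*J**2)
(-71 + m(-9)) + 504 = (-71 + 30*(-9)*(1 + 9*(-9))) + 504 = (-71 + 30*(-9)*(1 - 81)) + 504 = (-71 + 30*(-9)*(-80)) + 504 = (-71 + 21600) + 504 = 21529 + 504 = 22033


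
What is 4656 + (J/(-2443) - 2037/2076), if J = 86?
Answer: 7869510427/1690556 ≈ 4655.0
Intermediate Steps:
4656 + (J/(-2443) - 2037/2076) = 4656 + (86/(-2443) - 2037/2076) = 4656 + (86*(-1/2443) - 2037*1/2076) = 4656 + (-86/2443 - 679/692) = 4656 - 1718309/1690556 = 7869510427/1690556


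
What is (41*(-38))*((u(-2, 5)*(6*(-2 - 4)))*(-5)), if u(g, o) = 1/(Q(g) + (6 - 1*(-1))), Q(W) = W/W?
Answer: -35055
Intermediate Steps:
Q(W) = 1
u(g, o) = ⅛ (u(g, o) = 1/(1 + (6 - 1*(-1))) = 1/(1 + (6 + 1)) = 1/(1 + 7) = 1/8 = ⅛)
(41*(-38))*((u(-2, 5)*(6*(-2 - 4)))*(-5)) = (41*(-38))*(((6*(-2 - 4))/8)*(-5)) = -1558*(6*(-6))/8*(-5) = -1558*(⅛)*(-36)*(-5) = -(-7011)*(-5) = -1558*45/2 = -35055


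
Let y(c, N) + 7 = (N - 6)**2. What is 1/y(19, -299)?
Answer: 1/93018 ≈ 1.0751e-5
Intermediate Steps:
y(c, N) = -7 + (-6 + N)**2 (y(c, N) = -7 + (N - 6)**2 = -7 + (-6 + N)**2)
1/y(19, -299) = 1/(-7 + (-6 - 299)**2) = 1/(-7 + (-305)**2) = 1/(-7 + 93025) = 1/93018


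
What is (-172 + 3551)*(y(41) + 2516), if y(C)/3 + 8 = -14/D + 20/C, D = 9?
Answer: 1034386238/123 ≈ 8.4096e+6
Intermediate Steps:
y(C) = -86/3 + 60/C (y(C) = -24 + 3*(-14/9 + 20/C) = -24 + (-14/3 + 60/C) = -86/3 + 60/C)
(-172 + 3551)*(y(41) + 2516) = (-172 + 3551)*((-86/3 + 60/41) + 2516) = 3379*((-86/3 + 60*(1/41)) + 2516) = 3379*((-86/3 + 60/41) + 2516) = 3379*(-3346/123 + 2516) = 3379*(306122/123) = 1034386238/123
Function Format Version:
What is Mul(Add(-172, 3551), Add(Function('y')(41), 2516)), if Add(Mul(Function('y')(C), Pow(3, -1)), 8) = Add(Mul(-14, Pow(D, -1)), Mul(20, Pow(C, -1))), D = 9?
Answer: Rational(1034386238, 123) ≈ 8.4096e+6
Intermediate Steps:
Function('y')(C) = Add(Rational(-86, 3), Mul(60, Pow(C, -1))) (Function('y')(C) = Add(-24, Mul(3, Add(Mul(-14, Pow(9, -1)), Mul(20, Pow(C, -1))))) = Add(-24, Mul(3, Add(Mul(-14, Rational(1, 9)), Mul(20, Pow(C, -1))))) = Add(-24, Mul(3, Add(Rational(-14, 9), Mul(20, Pow(C, -1))))) = Add(-24, Add(Rational(-14, 3), Mul(60, Pow(C, -1)))) = Add(Rational(-86, 3), Mul(60, Pow(C, -1))))
Mul(Add(-172, 3551), Add(Function('y')(41), 2516)) = Mul(Add(-172, 3551), Add(Add(Rational(-86, 3), Mul(60, Pow(41, -1))), 2516)) = Mul(3379, Add(Add(Rational(-86, 3), Mul(60, Rational(1, 41))), 2516)) = Mul(3379, Add(Add(Rational(-86, 3), Rational(60, 41)), 2516)) = Mul(3379, Add(Rational(-3346, 123), 2516)) = Mul(3379, Rational(306122, 123)) = Rational(1034386238, 123)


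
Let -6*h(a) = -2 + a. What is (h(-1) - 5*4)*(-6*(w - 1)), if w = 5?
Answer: 468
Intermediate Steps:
h(a) = ⅓ - a/6 (h(a) = -(-2 + a)/6 = ⅓ - a/6)
(h(-1) - 5*4)*(-6*(w - 1)) = ((⅓ - ⅙*(-1)) - 5*4)*(-6*(5 - 1)) = ((⅓ + ⅙) - 20)*(-6*4) = (½ - 20)*(-24) = -39/2*(-24) = 468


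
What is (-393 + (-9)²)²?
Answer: 97344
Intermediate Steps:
(-393 + (-9)²)² = (-393 + 81)² = (-312)² = 97344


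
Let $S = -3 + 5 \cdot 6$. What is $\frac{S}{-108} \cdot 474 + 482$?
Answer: $\frac{727}{2} \approx 363.5$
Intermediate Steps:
$S = 27$ ($S = -3 + 30 = 27$)
$\frac{S}{-108} \cdot 474 + 482 = \frac{27}{-108} \cdot 474 + 482 = 27 \left(- \frac{1}{108}\right) 474 + 482 = \left(- \frac{1}{4}\right) 474 + 482 = - \frac{237}{2} + 482 = \frac{727}{2}$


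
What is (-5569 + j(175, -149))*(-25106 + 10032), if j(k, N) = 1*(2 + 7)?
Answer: 83811440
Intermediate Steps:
j(k, N) = 9 (j(k, N) = 1*9 = 9)
(-5569 + j(175, -149))*(-25106 + 10032) = (-5569 + 9)*(-25106 + 10032) = -5560*(-15074) = 83811440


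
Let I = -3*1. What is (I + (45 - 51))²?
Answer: 81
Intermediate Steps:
I = -3
(I + (45 - 51))² = (-3 + (45 - 51))² = (-3 - 6)² = (-9)² = 81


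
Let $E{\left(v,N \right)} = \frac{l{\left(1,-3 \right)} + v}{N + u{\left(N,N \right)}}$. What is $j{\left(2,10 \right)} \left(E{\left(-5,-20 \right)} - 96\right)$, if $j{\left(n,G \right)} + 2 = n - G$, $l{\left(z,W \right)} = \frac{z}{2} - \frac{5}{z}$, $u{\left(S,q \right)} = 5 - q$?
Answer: $979$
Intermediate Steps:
$l{\left(z,W \right)} = \frac{z}{2} - \frac{5}{z}$ ($l{\left(z,W \right)} = z \frac{1}{2} - \frac{5}{z} = \frac{z}{2} - \frac{5}{z}$)
$j{\left(n,G \right)} = -2 + n - G$ ($j{\left(n,G \right)} = -2 - \left(G - n\right) = -2 + n - G$)
$E{\left(v,N \right)} = - \frac{9}{10} + \frac{v}{5}$ ($E{\left(v,N \right)} = \frac{\left(\frac{1}{2} \cdot 1 - \frac{5}{1}\right) + v}{N - \left(-5 + N\right)} = \frac{\left(\frac{1}{2} - 5\right) + v}{5} = \left(\left(\frac{1}{2} - 5\right) + v\right) \frac{1}{5} = \left(- \frac{9}{2} + v\right) \frac{1}{5} = - \frac{9}{10} + \frac{v}{5}$)
$j{\left(2,10 \right)} \left(E{\left(-5,-20 \right)} - 96\right) = \left(-2 + 2 - 10\right) \left(\left(- \frac{9}{10} + \frac{1}{5} \left(-5\right)\right) - 96\right) = \left(-2 + 2 - 10\right) \left(\left(- \frac{9}{10} - 1\right) - 96\right) = - 10 \left(- \frac{19}{10} - 96\right) = \left(-10\right) \left(- \frac{979}{10}\right) = 979$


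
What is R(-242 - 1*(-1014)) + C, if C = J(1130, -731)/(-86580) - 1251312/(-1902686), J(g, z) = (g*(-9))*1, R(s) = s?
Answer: 707237580583/915191966 ≈ 772.78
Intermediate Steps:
J(g, z) = -9*g (J(g, z) = -9*g*1 = -9*g)
C = 709382831/915191966 (C = -9*1130/(-86580) - 1251312/(-1902686) = -10170*(-1/86580) - 1251312*(-1/1902686) = 113/962 + 625656/951343 = 709382831/915191966 ≈ 0.77512)
R(-242 - 1*(-1014)) + C = (-242 - 1*(-1014)) + 709382831/915191966 = (-242 + 1014) + 709382831/915191966 = 772 + 709382831/915191966 = 707237580583/915191966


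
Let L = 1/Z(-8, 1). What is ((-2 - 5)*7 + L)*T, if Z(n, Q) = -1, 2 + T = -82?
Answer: 4200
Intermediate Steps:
T = -84 (T = -2 - 82 = -84)
L = -1 (L = 1/(-1) = -1)
((-2 - 5)*7 + L)*T = ((-2 - 5)*7 - 1)*(-84) = (-7*7 - 1)*(-84) = (-49 - 1)*(-84) = -50*(-84) = 4200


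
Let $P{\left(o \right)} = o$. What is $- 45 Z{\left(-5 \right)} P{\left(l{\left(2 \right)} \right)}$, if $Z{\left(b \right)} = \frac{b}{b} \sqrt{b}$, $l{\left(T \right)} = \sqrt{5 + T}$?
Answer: $- 45 i \sqrt{35} \approx - 266.22 i$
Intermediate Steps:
$Z{\left(b \right)} = \sqrt{b}$ ($Z{\left(b \right)} = 1 \sqrt{b} = \sqrt{b}$)
$- 45 Z{\left(-5 \right)} P{\left(l{\left(2 \right)} \right)} = - 45 \sqrt{-5} \sqrt{5 + 2} = - 45 i \sqrt{5} \sqrt{7} = - 45 i \sqrt{35}$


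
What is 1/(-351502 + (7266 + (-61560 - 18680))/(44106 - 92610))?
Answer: -24252/8524590017 ≈ -2.8449e-6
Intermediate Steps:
1/(-351502 + (7266 + (-61560 - 18680))/(44106 - 92610)) = 1/(-351502 + (7266 - 80240)/(-48504)) = 1/(-351502 - 72974*(-1/48504)) = 1/(-351502 + 36487/24252) = 1/(-8524590017/24252) = -24252/8524590017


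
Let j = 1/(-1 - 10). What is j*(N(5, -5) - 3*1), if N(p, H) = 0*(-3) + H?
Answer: 8/11 ≈ 0.72727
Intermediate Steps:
N(p, H) = H (N(p, H) = 0 + H = H)
j = -1/11 (j = 1/(-11) = -1/11 ≈ -0.090909)
j*(N(5, -5) - 3*1) = -(-5 - 3*1)/11 = -(-5 - 3)/11 = -1/11*(-8) = 8/11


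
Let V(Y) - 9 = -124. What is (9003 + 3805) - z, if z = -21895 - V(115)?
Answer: 34588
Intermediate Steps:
V(Y) = -115 (V(Y) = 9 - 124 = -115)
z = -21780 (z = -21895 - 1*(-115) = -21895 + 115 = -21780)
(9003 + 3805) - z = (9003 + 3805) - 1*(-21780) = 12808 + 21780 = 34588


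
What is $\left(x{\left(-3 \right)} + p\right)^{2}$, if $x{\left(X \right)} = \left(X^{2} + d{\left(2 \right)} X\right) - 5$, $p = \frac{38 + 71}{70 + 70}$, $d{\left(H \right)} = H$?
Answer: $\frac{29241}{19600} \approx 1.4919$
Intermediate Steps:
$p = \frac{109}{140} \approx 0.77857$
$x{\left(X \right)} = -5 + X^{2} + 2 X$ ($x{\left(X \right)} = \left(X^{2} + 2 X\right) - 5 = -5 + X^{2} + 2 X$)
$\left(x{\left(-3 \right)} + p\right)^{2} = \left(\left(-5 + \left(-3\right)^{2} + 2 \left(-3\right)\right) + \frac{109}{140}\right)^{2} = \left(\left(-5 + 9 - 6\right) + \frac{109}{140}\right)^{2} = \left(-2 + \frac{109}{140}\right)^{2} = \left(- \frac{171}{140}\right)^{2} = \frac{29241}{19600}$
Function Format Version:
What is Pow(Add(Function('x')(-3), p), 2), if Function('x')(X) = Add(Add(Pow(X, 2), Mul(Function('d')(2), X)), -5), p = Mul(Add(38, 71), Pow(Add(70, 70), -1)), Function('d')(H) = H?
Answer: Rational(29241, 19600) ≈ 1.4919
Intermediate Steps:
p = Rational(109, 140) (p = Mul(109, Pow(140, -1)) = Mul(109, Rational(1, 140)) = Rational(109, 140) ≈ 0.77857)
Function('x')(X) = Add(-5, Pow(X, 2), Mul(2, X)) (Function('x')(X) = Add(Add(Pow(X, 2), Mul(2, X)), -5) = Add(-5, Pow(X, 2), Mul(2, X)))
Pow(Add(Function('x')(-3), p), 2) = Pow(Add(Add(-5, Pow(-3, 2), Mul(2, -3)), Rational(109, 140)), 2) = Pow(Add(Add(-5, 9, -6), Rational(109, 140)), 2) = Pow(Add(-2, Rational(109, 140)), 2) = Pow(Rational(-171, 140), 2) = Rational(29241, 19600)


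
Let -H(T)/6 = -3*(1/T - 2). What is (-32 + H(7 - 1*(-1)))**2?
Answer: 69169/16 ≈ 4323.1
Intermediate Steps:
H(T) = -36 + 18/T (H(T) = -(-18)*(1/T - 2) = -(-18)*(-2 + 1/T) = -6*(6 - 3/T) = -36 + 18/T)
(-32 + H(7 - 1*(-1)))**2 = (-32 + (-36 + 18/(7 - 1*(-1))))**2 = (-32 + (-36 + 18/(7 + 1)))**2 = (-32 + (-36 + 18/8))**2 = (-32 + (-36 + 18*(1/8)))**2 = (-32 + (-36 + 9/4))**2 = (-32 - 135/4)**2 = (-263/4)**2 = 69169/16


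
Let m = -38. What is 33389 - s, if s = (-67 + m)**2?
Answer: 22364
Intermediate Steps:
s = 11025 (s = (-67 - 38)**2 = (-105)**2 = 11025)
33389 - s = 33389 - 1*11025 = 33389 - 11025 = 22364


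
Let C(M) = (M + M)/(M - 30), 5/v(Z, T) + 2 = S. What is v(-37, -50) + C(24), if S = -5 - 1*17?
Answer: -197/24 ≈ -8.2083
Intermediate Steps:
S = -22 (S = -5 - 17 = -22)
v(Z, T) = -5/24 (v(Z, T) = 5/(-2 - 22) = 5/(-24) = 5*(-1/24) = -5/24)
C(M) = 2*M/(-30 + M) (C(M) = (2*M)/(-30 + M) = 2*M/(-30 + M))
v(-37, -50) + C(24) = -5/24 + 2*24/(-30 + 24) = -5/24 + 2*24/(-6) = -5/24 + 2*24*(-⅙) = -5/24 - 8 = -197/24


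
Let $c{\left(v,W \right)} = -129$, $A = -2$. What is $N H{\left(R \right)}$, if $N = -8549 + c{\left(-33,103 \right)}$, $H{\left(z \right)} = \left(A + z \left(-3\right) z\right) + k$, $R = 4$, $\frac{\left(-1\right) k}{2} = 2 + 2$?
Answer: $503324$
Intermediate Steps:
$k = -8$ ($k = - 2 \left(2 + 2\right) = \left(-2\right) 4 = -8$)
$H{\left(z \right)} = -10 - 3 z^{2}$ ($H{\left(z \right)} = \left(-2 + z \left(-3\right) z\right) - 8 = \left(-2 + - 3 z z\right) - 8 = \left(-2 - 3 z^{2}\right) - 8 = -10 - 3 z^{2}$)
$N = -8678$ ($N = -8549 - 129 = -8678$)
$N H{\left(R \right)} = - 8678 \left(-10 - 3 \cdot 4^{2}\right) = - 8678 \left(-10 - 48\right) = \left(-8678\right) \left(-58\right) = 503324$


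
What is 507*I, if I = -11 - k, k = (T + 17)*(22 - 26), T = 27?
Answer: 83655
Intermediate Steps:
k = -176 (k = (27 + 17)*(22 - 26) = 44*(-4) = -176)
I = 165 (I = -11 - 1*(-176) = -11 + 176 = 165)
507*I = 507*165 = 83655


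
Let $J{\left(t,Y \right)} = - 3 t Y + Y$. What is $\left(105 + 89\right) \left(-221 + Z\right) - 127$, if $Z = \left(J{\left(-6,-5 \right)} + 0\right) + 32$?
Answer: $-55223$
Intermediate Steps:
$J{\left(t,Y \right)} = Y - 3 Y t$ ($J{\left(t,Y \right)} = - 3 Y t + Y = Y - 3 Y t$)
$Z = -63$ ($Z = \left(- 5 \left(1 - -18\right) + 0\right) + 32 = \left(- 5 \left(1 + 18\right) + 0\right) + 32 = \left(\left(-5\right) 19 + 0\right) + 32 = \left(-95 + 0\right) + 32 = -95 + 32 = -63$)
$\left(105 + 89\right) \left(-221 + Z\right) - 127 = \left(105 + 89\right) \left(-221 - 63\right) - 127 = 194 \left(-284\right) - 127 = -55096 - 127 = -55223$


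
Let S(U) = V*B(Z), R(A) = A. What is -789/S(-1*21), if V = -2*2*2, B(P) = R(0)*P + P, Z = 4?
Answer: 789/32 ≈ 24.656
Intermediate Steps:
B(P) = P (B(P) = 0*P + P = 0 + P = P)
V = -8 (V = -4*2 = -8)
S(U) = -32 (S(U) = -8*4 = -32)
-789/S(-1*21) = -789/(-32) = -789*(-1/32) = 789/32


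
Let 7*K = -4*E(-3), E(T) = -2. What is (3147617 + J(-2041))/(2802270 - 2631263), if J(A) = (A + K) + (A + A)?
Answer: 21990466/1197049 ≈ 18.371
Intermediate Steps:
K = 8/7 (K = (-4*(-2))/7 = (⅐)*8 = 8/7 ≈ 1.1429)
J(A) = 8/7 + 3*A (J(A) = (A + 8/7) + (A + A) = (8/7 + A) + 2*A = 8/7 + 3*A)
(3147617 + J(-2041))/(2802270 - 2631263) = (3147617 + (8/7 + 3*(-2041)))/(2802270 - 2631263) = (3147617 + (8/7 - 6123))/171007 = (3147617 - 42853/7)*(1/171007) = (21990466/7)*(1/171007) = 21990466/1197049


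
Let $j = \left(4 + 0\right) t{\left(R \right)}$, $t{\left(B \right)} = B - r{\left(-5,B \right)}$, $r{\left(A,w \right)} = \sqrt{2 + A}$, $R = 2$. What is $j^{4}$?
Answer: $256 \left(2 - i \sqrt{3}\right)^{4} \approx -12032.0 - 3547.2 i$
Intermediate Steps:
$t{\left(B \right)} = B - i \sqrt{3}$ ($t{\left(B \right)} = B - \sqrt{2 - 5} = B - \sqrt{-3} = B - i \sqrt{3}$)
$j = 8 - 4 i \sqrt{3}$ ($j = \left(4 + 0\right) \left(2 - i \sqrt{3}\right) = 4 \left(2 - i \sqrt{3}\right) = 8 - 4 i \sqrt{3} \approx 8.0 - 6.9282 i$)
$j^{4} = \left(8 - 4 i \sqrt{3}\right)^{4}$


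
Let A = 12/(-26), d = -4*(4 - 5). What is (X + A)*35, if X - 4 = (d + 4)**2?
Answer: 30730/13 ≈ 2363.8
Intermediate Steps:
d = 4 (d = -4*(-1) = 4)
A = -6/13 (A = 12*(-1/26) = -6/13 ≈ -0.46154)
X = 68 (X = 4 + (4 + 4)**2 = 4 + 8**2 = 4 + 64 = 68)
(X + A)*35 = (68 - 6/13)*35 = (878/13)*35 = 30730/13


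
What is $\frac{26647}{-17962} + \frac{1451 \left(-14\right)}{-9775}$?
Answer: $\frac{104405643}{175578550} \approx 0.59464$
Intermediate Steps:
$\frac{26647}{-17962} + \frac{1451 \left(-14\right)}{-9775} = 26647 \left(- \frac{1}{17962}\right) - - \frac{20314}{9775} = - \frac{26647}{17962} + \frac{20314}{9775} = \frac{104405643}{175578550}$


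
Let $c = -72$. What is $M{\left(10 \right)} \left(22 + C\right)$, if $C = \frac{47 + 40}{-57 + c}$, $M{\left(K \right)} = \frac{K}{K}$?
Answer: $\frac{917}{43} \approx 21.326$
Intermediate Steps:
$M{\left(K \right)} = 1$
$C = - \frac{29}{43}$ ($C = \frac{47 + 40}{-57 - 72} = \frac{87}{-129} = 87 \left(- \frac{1}{129}\right) = - \frac{29}{43} \approx -0.67442$)
$M{\left(10 \right)} \left(22 + C\right) = 1 \left(22 - \frac{29}{43}\right) = 1 \cdot \frac{917}{43} = \frac{917}{43}$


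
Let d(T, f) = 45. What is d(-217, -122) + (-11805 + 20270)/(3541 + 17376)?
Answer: 949730/20917 ≈ 45.405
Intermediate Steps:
d(-217, -122) + (-11805 + 20270)/(3541 + 17376) = 45 + (-11805 + 20270)/(3541 + 17376) = 45 + 8465/20917 = 949730/20917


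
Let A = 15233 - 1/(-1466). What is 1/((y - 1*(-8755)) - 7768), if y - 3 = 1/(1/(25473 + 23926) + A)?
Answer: 1103157672487/1092126168181064 ≈ 0.0010101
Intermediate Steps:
A = 22331579/1466 (A = 15233 - 1*(-1/1466) = 15233 + 1/1466 = 22331579/1466 ≈ 15233.)
y = 3309545436395/1103157672487 (y = 3 + 1/(1/(25473 + 23926) + 22331579/1466) = 3 + 1/(1/49399 + 22331579/1466) = 3 + 1/(1103157672487/72418934) = 3 + 72418934/1103157672487 = 3309545436395/1103157672487 ≈ 3.0001)
1/((y - 1*(-8755)) - 7768) = 1/((3309545436395/1103157672487 - 1*(-8755)) - 7768) = 1/((3309545436395/1103157672487 + 8755) - 7768) = 1/(9661454968060080/1103157672487 - 7768) = 1/(1092126168181064/1103157672487) = 1103157672487/1092126168181064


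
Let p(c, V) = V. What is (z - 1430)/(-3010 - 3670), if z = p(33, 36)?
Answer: 697/3340 ≈ 0.20868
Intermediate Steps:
z = 36
(z - 1430)/(-3010 - 3670) = (36 - 1430)/(-3010 - 3670) = -1394/(-6680) = -1394*(-1/6680) = 697/3340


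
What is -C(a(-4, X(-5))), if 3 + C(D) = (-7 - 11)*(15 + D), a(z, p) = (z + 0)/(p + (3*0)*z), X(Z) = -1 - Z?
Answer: 255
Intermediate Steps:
a(z, p) = z/p (a(z, p) = z/(p + 0*z) = z/(p + 0) = z/p)
C(D) = -273 - 18*D (C(D) = -3 + (-7 - 11)*(15 + D) = -3 - 18*(15 + D) = -3 + (-270 - 18*D) = -273 - 18*D)
-C(a(-4, X(-5))) = -(-273 - (-72)/(-1 - 1*(-5))) = -(-273 - (-72)/(-1 + 5)) = -(-273 - (-72)/4) = -(-273 - 18*(-1)) = -(-273 + 18) = -1*(-255) = 255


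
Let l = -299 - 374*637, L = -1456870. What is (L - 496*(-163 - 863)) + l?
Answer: -1186511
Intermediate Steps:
l = -238537 (l = -299 - 238238 = -238537)
(L - 496*(-163 - 863)) + l = (-1456870 - 496*(-163 - 863)) - 238537 = (-1456870 - 496*(-1026)) - 238537 = (-1456870 + 508896) - 238537 = -947974 - 238537 = -1186511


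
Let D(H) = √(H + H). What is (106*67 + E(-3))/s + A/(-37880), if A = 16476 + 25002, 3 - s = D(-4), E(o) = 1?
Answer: 403239897/321980 + 14206*I*√2/17 ≈ 1252.4 + 1181.8*I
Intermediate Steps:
D(H) = √2*√H (D(H) = √(2*H) = √2*√H)
s = 3 - 2*I*√2 (s = 3 - √2*√(-4) = 3 - √2*2*I = 3 - 2*I*√2 ≈ 3.0 - 2.8284*I)
A = 41478
(106*67 + E(-3))/s + A/(-37880) = (106*67 + 1)/(3 - 2*I*√2) + 41478/(-37880) = (7102 + 1)/(3 - 2*I*√2) + 41478*(-1/37880) = 7103/(3 - 2*I*√2) - 20739/18940 = -20739/18940 + 7103/(3 - 2*I*√2)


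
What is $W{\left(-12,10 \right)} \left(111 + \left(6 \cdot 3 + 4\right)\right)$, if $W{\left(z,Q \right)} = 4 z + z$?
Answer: $-7980$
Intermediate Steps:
$W{\left(z,Q \right)} = 5 z$
$W{\left(-12,10 \right)} \left(111 + \left(6 \cdot 3 + 4\right)\right) = 5 \left(-12\right) \left(111 + \left(6 \cdot 3 + 4\right)\right) = - 60 \left(111 + \left(18 + 4\right)\right) = - 60 \left(111 + 22\right) = \left(-60\right) 133 = -7980$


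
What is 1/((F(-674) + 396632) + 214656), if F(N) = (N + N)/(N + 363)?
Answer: 311/190111916 ≈ 1.6359e-6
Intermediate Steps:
F(N) = 2*N/(363 + N) (F(N) = (2*N)/(363 + N) = 2*N/(363 + N))
1/((F(-674) + 396632) + 214656) = 1/((2*(-674)/(363 - 674) + 396632) + 214656) = 1/((2*(-674)/(-311) + 396632) + 214656) = 1/((2*(-674)*(-1/311) + 396632) + 214656) = 1/((1348/311 + 396632) + 214656) = 1/(123353900/311 + 214656) = 1/(190111916/311) = 311/190111916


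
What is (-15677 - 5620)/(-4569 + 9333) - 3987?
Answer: -6338455/1588 ≈ -3991.5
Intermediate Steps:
(-15677 - 5620)/(-4569 + 9333) - 3987 = -21297/4764 - 3987 = -21297*1/4764 - 3987 = -7099/1588 - 3987 = -6338455/1588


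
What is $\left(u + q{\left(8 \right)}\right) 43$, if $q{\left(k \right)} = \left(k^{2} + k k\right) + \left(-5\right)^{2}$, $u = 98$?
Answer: $10793$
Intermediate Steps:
$q{\left(k \right)} = 25 + 2 k^{2}$ ($q{\left(k \right)} = \left(k^{2} + k^{2}\right) + 25 = 2 k^{2} + 25 = 25 + 2 k^{2}$)
$\left(u + q{\left(8 \right)}\right) 43 = \left(98 + \left(25 + 2 \cdot 8^{2}\right)\right) 43 = \left(98 + \left(25 + 2 \cdot 64\right)\right) 43 = \left(98 + \left(25 + 128\right)\right) 43 = \left(98 + 153\right) 43 = 251 \cdot 43 = 10793$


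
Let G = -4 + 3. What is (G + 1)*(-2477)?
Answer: 0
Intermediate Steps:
G = -1
(G + 1)*(-2477) = (-1 + 1)*(-2477) = 0*(-2477) = 0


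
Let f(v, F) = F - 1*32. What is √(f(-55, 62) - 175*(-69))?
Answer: 3*√1345 ≈ 110.02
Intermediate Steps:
f(v, F) = -32 + F (f(v, F) = F - 32 = -32 + F)
√(f(-55, 62) - 175*(-69)) = √((-32 + 62) - 175*(-69)) = √(30 + 12075) = √12105 = 3*√1345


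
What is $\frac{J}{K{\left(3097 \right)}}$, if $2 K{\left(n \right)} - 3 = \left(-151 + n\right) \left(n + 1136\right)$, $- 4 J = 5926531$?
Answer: $- \frac{5926531}{24940842} \approx -0.23762$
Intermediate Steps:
$J = - \frac{5926531}{4}$ ($J = \left(- \frac{1}{4}\right) 5926531 = - \frac{5926531}{4} \approx -1.4816 \cdot 10^{6}$)
$K{\left(n \right)} = \frac{3}{2} + \frac{\left(-151 + n\right) \left(1136 + n\right)}{2}$ ($K{\left(n \right)} = \frac{3}{2} + \frac{\left(-151 + n\right) \left(n + 1136\right)}{2} = \frac{3}{2} + \frac{\left(-151 + n\right) \left(1136 + n\right)}{2}$)
$\frac{J}{K{\left(3097 \right)}} = - \frac{5926531}{4 \left(- \frac{171533}{2} + \frac{3097^{2}}{2} + \frac{985}{2} \cdot 3097\right)} = - \frac{5926531}{4 \left(- \frac{171533}{2} + \frac{1}{2} \cdot 9591409 + \frac{3050545}{2}\right)} = - \frac{5926531}{4 \left(- \frac{171533}{2} + \frac{9591409}{2} + \frac{3050545}{2}\right)} = - \frac{5926531}{4 \cdot \frac{12470421}{2}} = \left(- \frac{5926531}{4}\right) \frac{2}{12470421} = - \frac{5926531}{24940842}$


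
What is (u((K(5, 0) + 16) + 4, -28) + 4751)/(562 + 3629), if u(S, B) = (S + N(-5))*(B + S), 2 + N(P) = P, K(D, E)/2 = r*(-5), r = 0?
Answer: 1549/1397 ≈ 1.1088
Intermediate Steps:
K(D, E) = 0 (K(D, E) = 2*(0*(-5)) = 2*0 = 0)
N(P) = -2 + P
u(S, B) = (-7 + S)*(B + S) (u(S, B) = (S + (-2 - 5))*(B + S) = (S - 7)*(B + S) = (-7 + S)*(B + S))
(u((K(5, 0) + 16) + 4, -28) + 4751)/(562 + 3629) = ((((0 + 16) + 4)**2 - 7*(-28) - 7*((0 + 16) + 4) - 28*((0 + 16) + 4)) + 4751)/(562 + 3629) = (((16 + 4)**2 + 196 - 7*(16 + 4) - 28*(16 + 4)) + 4751)/4191 = ((20**2 + 196 - 7*20 - 28*20) + 4751)*(1/4191) = ((400 + 196 - 140 - 560) + 4751)*(1/4191) = (-104 + 4751)*(1/4191) = 4647*(1/4191) = 1549/1397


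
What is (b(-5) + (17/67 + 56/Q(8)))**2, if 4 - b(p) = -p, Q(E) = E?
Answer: 175561/4489 ≈ 39.109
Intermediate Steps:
b(p) = 4 + p (b(p) = 4 - (-1)*p = 4 + p)
(b(-5) + (17/67 + 56/Q(8)))**2 = ((4 - 5) + (17/67 + 56/8))**2 = (-1 + (17*(1/67) + 56*(1/8)))**2 = (-1 + (17/67 + 7))**2 = (-1 + 486/67)**2 = (419/67)**2 = 175561/4489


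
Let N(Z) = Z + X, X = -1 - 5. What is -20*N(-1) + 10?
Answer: 150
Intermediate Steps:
X = -6
N(Z) = -6 + Z (N(Z) = Z - 6 = -6 + Z)
-20*N(-1) + 10 = -20*(-6 - 1) + 10 = -20*(-7) + 10 = 140 + 10 = 150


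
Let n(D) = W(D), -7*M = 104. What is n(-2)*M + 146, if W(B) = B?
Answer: 1230/7 ≈ 175.71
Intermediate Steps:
M = -104/7 (M = -⅐*104 = -104/7 ≈ -14.857)
n(D) = D
n(-2)*M + 146 = -2*(-104/7) + 146 = 208/7 + 146 = 1230/7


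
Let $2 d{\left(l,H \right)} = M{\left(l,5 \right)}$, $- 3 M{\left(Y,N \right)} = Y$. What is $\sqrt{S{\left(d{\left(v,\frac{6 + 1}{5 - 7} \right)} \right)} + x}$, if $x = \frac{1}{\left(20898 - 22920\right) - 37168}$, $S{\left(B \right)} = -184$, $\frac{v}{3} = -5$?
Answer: $\frac{i \sqrt{282597561590}}{39190} \approx 13.565 i$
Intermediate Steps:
$M{\left(Y,N \right)} = - \frac{Y}{3}$
$v = -15$ ($v = 3 \left(-5\right) = -15$)
$d{\left(l,H \right)} = - \frac{l}{6}$ ($d{\left(l,H \right)} = \frac{\left(- \frac{1}{3}\right) l}{2} = - \frac{l}{6}$)
$x = - \frac{1}{39190}$ ($x = \frac{1}{-2022 - 37168} = \frac{1}{-39190} = - \frac{1}{39190} \approx -2.5517 \cdot 10^{-5}$)
$\sqrt{S{\left(d{\left(v,\frac{6 + 1}{5 - 7} \right)} \right)} + x} = \sqrt{-184 - \frac{1}{39190}} = \sqrt{- \frac{7210961}{39190}} = \frac{i \sqrt{282597561590}}{39190}$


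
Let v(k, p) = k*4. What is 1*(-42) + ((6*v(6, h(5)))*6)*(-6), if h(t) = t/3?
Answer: -5226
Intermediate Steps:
h(t) = t/3 (h(t) = t*(⅓) = t/3)
v(k, p) = 4*k
1*(-42) + ((6*v(6, h(5)))*6)*(-6) = 1*(-42) + ((6*(4*6))*6)*(-6) = -42 + ((6*24)*6)*(-6) = -42 + (144*6)*(-6) = -42 + 864*(-6) = -42 - 5184 = -5226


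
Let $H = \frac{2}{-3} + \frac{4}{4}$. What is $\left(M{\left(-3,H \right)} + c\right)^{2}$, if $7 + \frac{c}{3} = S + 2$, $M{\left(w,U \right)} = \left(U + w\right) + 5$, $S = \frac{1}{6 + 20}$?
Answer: $\frac{958441}{6084} \approx 157.53$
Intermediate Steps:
$S = \frac{1}{26} \approx 0.038462$
$H = \frac{1}{3}$ ($H = 2 \left(- \frac{1}{3}\right) + 4 \cdot \frac{1}{4} = - \frac{2}{3} + 1 = \frac{1}{3} \approx 0.33333$)
$M{\left(w,U \right)} = 5 + U + w$
$c = - \frac{387}{26}$ ($c = -21 + 3 \left(\frac{1}{26} + 2\right) = -21 + 3 \cdot \frac{53}{26} = -21 + \frac{159}{26} = - \frac{387}{26} \approx -14.885$)
$\left(M{\left(-3,H \right)} + c\right)^{2} = \left(\left(5 + \frac{1}{3} - 3\right) - \frac{387}{26}\right)^{2} = \left(\frac{7}{3} - \frac{387}{26}\right)^{2} = \left(- \frac{979}{78}\right)^{2} = \frac{958441}{6084}$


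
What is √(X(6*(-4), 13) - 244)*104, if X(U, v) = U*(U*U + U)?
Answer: 208*I*√3373 ≈ 12080.0*I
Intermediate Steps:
X(U, v) = U*(U + U²) (X(U, v) = U*(U² + U) = U*(U + U²))
√(X(6*(-4), 13) - 244)*104 = √((6*(-4))²*(1 + 6*(-4)) - 244)*104 = √((-24)²*(1 - 24) - 244)*104 = √(576*(-23) - 244)*104 = √(-13248 - 244)*104 = √(-13492)*104 = (2*I*√3373)*104 = 208*I*√3373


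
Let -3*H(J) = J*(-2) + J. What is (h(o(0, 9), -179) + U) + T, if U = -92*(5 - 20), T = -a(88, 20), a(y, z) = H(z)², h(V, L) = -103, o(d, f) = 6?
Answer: 11093/9 ≈ 1232.6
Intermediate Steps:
H(J) = J/3 (H(J) = -(J*(-2) + J)/3 = -(-2*J + J)/3 = -(-1)*J/3 = J/3)
a(y, z) = z²/9 (a(y, z) = (z/3)² = z²/9)
T = -400/9 (T = -20²/9 = -400/9 ≈ -44.444)
U = 1380 (U = -92*(-15) = 1380)
(h(o(0, 9), -179) + U) + T = (-103 + 1380) - 400/9 = 1277 - 400/9 = 11093/9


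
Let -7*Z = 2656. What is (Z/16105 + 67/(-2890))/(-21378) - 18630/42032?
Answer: -3243951898312007/7318865207529960 ≈ -0.44323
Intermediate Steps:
Z = -2656/7 (Z = -1/7*2656 = -2656/7 ≈ -379.43)
(Z/16105 + 67/(-2890))/(-21378) - 18630/42032 = (-2656/7/16105 + 67/(-2890))/(-21378) - 18630/42032 = (-2656/7*1/16105 + 67*(-1/2890))*(-1/21378) - 18630*1/42032 = (-2656/112735 - 67/2890)*(-1/21378) - 9315/21016 = -3045817/65160830*(-1/21378) - 9315/21016 = 3045817/1393008223740 - 9315/21016 = -3243951898312007/7318865207529960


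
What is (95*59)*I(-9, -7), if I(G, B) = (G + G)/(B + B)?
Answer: 50445/7 ≈ 7206.4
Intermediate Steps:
I(G, B) = G/B (I(G, B) = (2*G)/((2*B)) = (2*G)*(1/(2*B)) = G/B)
(95*59)*I(-9, -7) = (95*59)*(-9/(-7)) = 5605*(-9*(-1/7)) = 5605*(9/7) = 50445/7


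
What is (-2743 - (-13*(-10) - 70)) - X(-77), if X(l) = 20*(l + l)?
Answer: 277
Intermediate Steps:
X(l) = 40*l (X(l) = 20*(2*l) = 40*l)
(-2743 - (-13*(-10) - 70)) - X(-77) = (-2743 - (-13*(-10) - 70)) - 40*(-77) = (-2743 - (130 - 70)) - 1*(-3080) = (-2743 - 1*60) + 3080 = (-2743 - 60) + 3080 = -2803 + 3080 = 277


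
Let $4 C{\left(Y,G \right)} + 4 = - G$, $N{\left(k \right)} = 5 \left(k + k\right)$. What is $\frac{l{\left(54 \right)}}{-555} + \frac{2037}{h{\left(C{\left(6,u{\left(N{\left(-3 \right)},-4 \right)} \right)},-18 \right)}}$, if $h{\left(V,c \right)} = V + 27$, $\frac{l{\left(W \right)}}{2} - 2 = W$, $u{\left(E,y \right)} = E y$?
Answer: $- \frac{1130983}{2220} \approx -509.45$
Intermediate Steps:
$N{\left(k \right)} = 10 k$ ($N{\left(k \right)} = 5 \cdot 2 k = 10 k$)
$C{\left(Y,G \right)} = -1 - \frac{G}{4}$ ($C{\left(Y,G \right)} = -1 + \frac{\left(-1\right) G}{4} = -1 - \frac{G}{4}$)
$l{\left(W \right)} = 4 + 2 W$
$h{\left(V,c \right)} = 27 + V$
$\frac{l{\left(54 \right)}}{-555} + \frac{2037}{h{\left(C{\left(6,u{\left(N{\left(-3 \right)},-4 \right)} \right)},-18 \right)}} = \frac{4 + 2 \cdot 54}{-555} + \frac{2037}{27 - \left(1 + \frac{10 \left(-3\right) \left(-4\right)}{4}\right)} = \left(4 + 108\right) \left(- \frac{1}{555}\right) + \frac{2037}{27 - \left(1 + \frac{\left(-30\right) \left(-4\right)}{4}\right)} = 112 \left(- \frac{1}{555}\right) + \frac{2037}{27 - 31} = - \frac{112}{555} + \frac{2037}{27 - 31} = - \frac{112}{555} + \frac{2037}{-4} = - \frac{112}{555} + 2037 \left(- \frac{1}{4}\right) = - \frac{112}{555} - \frac{2037}{4} = - \frac{1130983}{2220}$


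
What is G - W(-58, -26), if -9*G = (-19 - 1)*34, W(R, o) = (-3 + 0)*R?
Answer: -886/9 ≈ -98.444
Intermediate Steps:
W(R, o) = -3*R
G = 680/9 (G = -(-19 - 1)*34/9 = -(-20)*34/9 = -⅑*(-680) = 680/9 ≈ 75.556)
G - W(-58, -26) = 680/9 - (-3)*(-58) = 680/9 - 1*174 = 680/9 - 174 = -886/9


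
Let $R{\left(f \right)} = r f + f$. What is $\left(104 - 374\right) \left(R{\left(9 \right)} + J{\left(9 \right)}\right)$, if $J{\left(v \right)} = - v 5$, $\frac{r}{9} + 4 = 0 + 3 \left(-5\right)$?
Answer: $425250$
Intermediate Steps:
$r = -171$ ($r = -36 + 9 \left(0 + 3 \left(-5\right)\right) = -36 + 9 \left(0 - 15\right) = -36 + 9 \left(-15\right) = -36 - 135 = -171$)
$J{\left(v \right)} = - 5 v$
$R{\left(f \right)} = - 170 f$ ($R{\left(f \right)} = - 171 f + f = - 170 f$)
$\left(104 - 374\right) \left(R{\left(9 \right)} + J{\left(9 \right)}\right) = \left(104 - 374\right) \left(\left(-170\right) 9 - 45\right) = - 270 \left(-1530 - 45\right) = \left(-270\right) \left(-1575\right) = 425250$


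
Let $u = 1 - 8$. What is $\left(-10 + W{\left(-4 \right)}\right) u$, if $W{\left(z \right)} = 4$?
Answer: $42$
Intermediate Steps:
$u = -7$ ($u = 1 - 8 = -7$)
$\left(-10 + W{\left(-4 \right)}\right) u = \left(-10 + 4\right) \left(-7\right) = \left(-6\right) \left(-7\right) = 42$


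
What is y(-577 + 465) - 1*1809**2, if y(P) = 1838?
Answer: -3270643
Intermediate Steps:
y(-577 + 465) - 1*1809**2 = 1838 - 1*1809**2 = 1838 - 1*3272481 = 1838 - 3272481 = -3270643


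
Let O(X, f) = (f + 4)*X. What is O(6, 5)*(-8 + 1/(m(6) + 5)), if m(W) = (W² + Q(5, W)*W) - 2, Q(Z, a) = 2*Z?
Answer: -4746/11 ≈ -431.45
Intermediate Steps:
O(X, f) = X*(4 + f) (O(X, f) = (4 + f)*X = X*(4 + f))
m(W) = -2 + W² + 10*W (m(W) = (W² + (2*5)*W) - 2 = (W² + 10*W) - 2 = -2 + W² + 10*W)
O(6, 5)*(-8 + 1/(m(6) + 5)) = (6*(4 + 5))*(-8 + 1/((-2 + 6² + 10*6) + 5)) = (6*9)*(-8 + 1/((-2 + 36 + 60) + 5)) = 54*(-8 + 1/(94 + 5)) = 54*(-8 + 1/99) = 54*(-791/99) = -4746/11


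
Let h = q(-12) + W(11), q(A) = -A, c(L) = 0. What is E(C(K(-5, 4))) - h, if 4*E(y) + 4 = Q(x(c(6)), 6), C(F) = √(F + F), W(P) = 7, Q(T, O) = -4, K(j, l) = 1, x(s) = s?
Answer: -21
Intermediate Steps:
C(F) = √2*√F (C(F) = √(2*F) = √2*√F)
E(y) = -2 (E(y) = -1 + (¼)*(-4) = -1 - 1 = -2)
h = 19 (h = -1*(-12) + 7 = 12 + 7 = 19)
E(C(K(-5, 4))) - h = -2 - 1*19 = -2 - 19 = -21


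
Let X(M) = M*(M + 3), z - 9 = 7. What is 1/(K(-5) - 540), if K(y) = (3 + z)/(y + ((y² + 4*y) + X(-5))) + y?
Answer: -10/5431 ≈ -0.0018413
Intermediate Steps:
z = 16 (z = 9 + 7 = 16)
X(M) = M*(3 + M)
K(y) = y + 19/(10 + y² + 5*y) (K(y) = (3 + 16)/(y + ((y² + 4*y) - 5*(3 - 5))) + y = 19/(y + ((y² + 4*y) - 5*(-2))) + y = 19/(y + ((y² + 4*y) + 10)) + y = 19/(y + (10 + y² + 4*y)) + y = 19/(10 + y² + 5*y) + y = y + 19/(10 + y² + 5*y))
1/(K(-5) - 540) = 1/((19 + (-5)³ + 5*(-5)² + 10*(-5))/(10 + (-5)² + 5*(-5)) - 540) = 1/((19 - 125 + 5*25 - 50)/(10 + 25 - 25) - 540) = 1/((19 - 125 + 125 - 50)/10 - 540) = 1/((⅒)*(-31) - 540) = 1/(-31/10 - 540) = 1/(-5431/10) = -10/5431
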